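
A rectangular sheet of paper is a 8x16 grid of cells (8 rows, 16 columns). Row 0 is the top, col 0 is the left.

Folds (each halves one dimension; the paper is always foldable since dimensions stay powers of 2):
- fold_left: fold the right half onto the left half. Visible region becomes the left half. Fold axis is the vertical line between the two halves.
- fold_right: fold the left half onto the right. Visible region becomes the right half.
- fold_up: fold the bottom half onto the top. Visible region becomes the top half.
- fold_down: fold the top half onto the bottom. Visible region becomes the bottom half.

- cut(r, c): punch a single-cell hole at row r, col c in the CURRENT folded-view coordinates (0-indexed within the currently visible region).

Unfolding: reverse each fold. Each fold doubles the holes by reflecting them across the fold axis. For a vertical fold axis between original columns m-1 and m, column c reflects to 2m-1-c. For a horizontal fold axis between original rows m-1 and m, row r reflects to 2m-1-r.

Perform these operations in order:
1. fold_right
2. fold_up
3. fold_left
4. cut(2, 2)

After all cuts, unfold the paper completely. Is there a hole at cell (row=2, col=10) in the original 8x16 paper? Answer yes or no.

Op 1 fold_right: fold axis v@8; visible region now rows[0,8) x cols[8,16) = 8x8
Op 2 fold_up: fold axis h@4; visible region now rows[0,4) x cols[8,16) = 4x8
Op 3 fold_left: fold axis v@12; visible region now rows[0,4) x cols[8,12) = 4x4
Op 4 cut(2, 2): punch at orig (2,10); cuts so far [(2, 10)]; region rows[0,4) x cols[8,12) = 4x4
Unfold 1 (reflect across v@12): 2 holes -> [(2, 10), (2, 13)]
Unfold 2 (reflect across h@4): 4 holes -> [(2, 10), (2, 13), (5, 10), (5, 13)]
Unfold 3 (reflect across v@8): 8 holes -> [(2, 2), (2, 5), (2, 10), (2, 13), (5, 2), (5, 5), (5, 10), (5, 13)]
Holes: [(2, 2), (2, 5), (2, 10), (2, 13), (5, 2), (5, 5), (5, 10), (5, 13)]

Answer: yes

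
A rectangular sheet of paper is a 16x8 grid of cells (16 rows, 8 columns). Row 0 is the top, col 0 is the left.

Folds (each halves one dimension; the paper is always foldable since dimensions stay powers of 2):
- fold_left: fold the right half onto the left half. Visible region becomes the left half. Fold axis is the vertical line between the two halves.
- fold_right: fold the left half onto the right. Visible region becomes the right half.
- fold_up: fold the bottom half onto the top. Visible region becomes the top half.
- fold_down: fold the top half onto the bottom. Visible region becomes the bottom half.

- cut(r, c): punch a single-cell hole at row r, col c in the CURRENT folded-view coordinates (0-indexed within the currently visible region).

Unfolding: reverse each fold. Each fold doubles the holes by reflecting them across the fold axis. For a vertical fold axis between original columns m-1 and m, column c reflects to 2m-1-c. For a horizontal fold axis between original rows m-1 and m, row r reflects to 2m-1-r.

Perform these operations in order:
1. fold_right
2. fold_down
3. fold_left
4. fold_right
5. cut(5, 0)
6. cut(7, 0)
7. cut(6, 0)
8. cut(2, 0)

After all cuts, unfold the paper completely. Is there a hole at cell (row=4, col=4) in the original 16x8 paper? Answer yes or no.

Answer: no

Derivation:
Op 1 fold_right: fold axis v@4; visible region now rows[0,16) x cols[4,8) = 16x4
Op 2 fold_down: fold axis h@8; visible region now rows[8,16) x cols[4,8) = 8x4
Op 3 fold_left: fold axis v@6; visible region now rows[8,16) x cols[4,6) = 8x2
Op 4 fold_right: fold axis v@5; visible region now rows[8,16) x cols[5,6) = 8x1
Op 5 cut(5, 0): punch at orig (13,5); cuts so far [(13, 5)]; region rows[8,16) x cols[5,6) = 8x1
Op 6 cut(7, 0): punch at orig (15,5); cuts so far [(13, 5), (15, 5)]; region rows[8,16) x cols[5,6) = 8x1
Op 7 cut(6, 0): punch at orig (14,5); cuts so far [(13, 5), (14, 5), (15, 5)]; region rows[8,16) x cols[5,6) = 8x1
Op 8 cut(2, 0): punch at orig (10,5); cuts so far [(10, 5), (13, 5), (14, 5), (15, 5)]; region rows[8,16) x cols[5,6) = 8x1
Unfold 1 (reflect across v@5): 8 holes -> [(10, 4), (10, 5), (13, 4), (13, 5), (14, 4), (14, 5), (15, 4), (15, 5)]
Unfold 2 (reflect across v@6): 16 holes -> [(10, 4), (10, 5), (10, 6), (10, 7), (13, 4), (13, 5), (13, 6), (13, 7), (14, 4), (14, 5), (14, 6), (14, 7), (15, 4), (15, 5), (15, 6), (15, 7)]
Unfold 3 (reflect across h@8): 32 holes -> [(0, 4), (0, 5), (0, 6), (0, 7), (1, 4), (1, 5), (1, 6), (1, 7), (2, 4), (2, 5), (2, 6), (2, 7), (5, 4), (5, 5), (5, 6), (5, 7), (10, 4), (10, 5), (10, 6), (10, 7), (13, 4), (13, 5), (13, 6), (13, 7), (14, 4), (14, 5), (14, 6), (14, 7), (15, 4), (15, 5), (15, 6), (15, 7)]
Unfold 4 (reflect across v@4): 64 holes -> [(0, 0), (0, 1), (0, 2), (0, 3), (0, 4), (0, 5), (0, 6), (0, 7), (1, 0), (1, 1), (1, 2), (1, 3), (1, 4), (1, 5), (1, 6), (1, 7), (2, 0), (2, 1), (2, 2), (2, 3), (2, 4), (2, 5), (2, 6), (2, 7), (5, 0), (5, 1), (5, 2), (5, 3), (5, 4), (5, 5), (5, 6), (5, 7), (10, 0), (10, 1), (10, 2), (10, 3), (10, 4), (10, 5), (10, 6), (10, 7), (13, 0), (13, 1), (13, 2), (13, 3), (13, 4), (13, 5), (13, 6), (13, 7), (14, 0), (14, 1), (14, 2), (14, 3), (14, 4), (14, 5), (14, 6), (14, 7), (15, 0), (15, 1), (15, 2), (15, 3), (15, 4), (15, 5), (15, 6), (15, 7)]
Holes: [(0, 0), (0, 1), (0, 2), (0, 3), (0, 4), (0, 5), (0, 6), (0, 7), (1, 0), (1, 1), (1, 2), (1, 3), (1, 4), (1, 5), (1, 6), (1, 7), (2, 0), (2, 1), (2, 2), (2, 3), (2, 4), (2, 5), (2, 6), (2, 7), (5, 0), (5, 1), (5, 2), (5, 3), (5, 4), (5, 5), (5, 6), (5, 7), (10, 0), (10, 1), (10, 2), (10, 3), (10, 4), (10, 5), (10, 6), (10, 7), (13, 0), (13, 1), (13, 2), (13, 3), (13, 4), (13, 5), (13, 6), (13, 7), (14, 0), (14, 1), (14, 2), (14, 3), (14, 4), (14, 5), (14, 6), (14, 7), (15, 0), (15, 1), (15, 2), (15, 3), (15, 4), (15, 5), (15, 6), (15, 7)]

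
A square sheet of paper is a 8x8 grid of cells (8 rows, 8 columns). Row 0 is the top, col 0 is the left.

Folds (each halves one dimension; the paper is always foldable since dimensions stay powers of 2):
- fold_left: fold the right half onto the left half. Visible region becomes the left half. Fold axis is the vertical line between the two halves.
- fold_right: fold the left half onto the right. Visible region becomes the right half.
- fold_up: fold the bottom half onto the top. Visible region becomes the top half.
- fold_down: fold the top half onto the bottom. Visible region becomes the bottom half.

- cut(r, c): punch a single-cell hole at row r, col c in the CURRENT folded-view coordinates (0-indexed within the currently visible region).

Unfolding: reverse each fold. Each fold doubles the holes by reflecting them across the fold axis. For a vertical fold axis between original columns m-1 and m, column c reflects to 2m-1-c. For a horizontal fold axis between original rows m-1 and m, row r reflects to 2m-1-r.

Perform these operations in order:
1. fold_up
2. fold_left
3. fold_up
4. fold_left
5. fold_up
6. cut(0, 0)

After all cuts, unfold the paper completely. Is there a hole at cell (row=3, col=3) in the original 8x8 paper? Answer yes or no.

Answer: yes

Derivation:
Op 1 fold_up: fold axis h@4; visible region now rows[0,4) x cols[0,8) = 4x8
Op 2 fold_left: fold axis v@4; visible region now rows[0,4) x cols[0,4) = 4x4
Op 3 fold_up: fold axis h@2; visible region now rows[0,2) x cols[0,4) = 2x4
Op 4 fold_left: fold axis v@2; visible region now rows[0,2) x cols[0,2) = 2x2
Op 5 fold_up: fold axis h@1; visible region now rows[0,1) x cols[0,2) = 1x2
Op 6 cut(0, 0): punch at orig (0,0); cuts so far [(0, 0)]; region rows[0,1) x cols[0,2) = 1x2
Unfold 1 (reflect across h@1): 2 holes -> [(0, 0), (1, 0)]
Unfold 2 (reflect across v@2): 4 holes -> [(0, 0), (0, 3), (1, 0), (1, 3)]
Unfold 3 (reflect across h@2): 8 holes -> [(0, 0), (0, 3), (1, 0), (1, 3), (2, 0), (2, 3), (3, 0), (3, 3)]
Unfold 4 (reflect across v@4): 16 holes -> [(0, 0), (0, 3), (0, 4), (0, 7), (1, 0), (1, 3), (1, 4), (1, 7), (2, 0), (2, 3), (2, 4), (2, 7), (3, 0), (3, 3), (3, 4), (3, 7)]
Unfold 5 (reflect across h@4): 32 holes -> [(0, 0), (0, 3), (0, 4), (0, 7), (1, 0), (1, 3), (1, 4), (1, 7), (2, 0), (2, 3), (2, 4), (2, 7), (3, 0), (3, 3), (3, 4), (3, 7), (4, 0), (4, 3), (4, 4), (4, 7), (5, 0), (5, 3), (5, 4), (5, 7), (6, 0), (6, 3), (6, 4), (6, 7), (7, 0), (7, 3), (7, 4), (7, 7)]
Holes: [(0, 0), (0, 3), (0, 4), (0, 7), (1, 0), (1, 3), (1, 4), (1, 7), (2, 0), (2, 3), (2, 4), (2, 7), (3, 0), (3, 3), (3, 4), (3, 7), (4, 0), (4, 3), (4, 4), (4, 7), (5, 0), (5, 3), (5, 4), (5, 7), (6, 0), (6, 3), (6, 4), (6, 7), (7, 0), (7, 3), (7, 4), (7, 7)]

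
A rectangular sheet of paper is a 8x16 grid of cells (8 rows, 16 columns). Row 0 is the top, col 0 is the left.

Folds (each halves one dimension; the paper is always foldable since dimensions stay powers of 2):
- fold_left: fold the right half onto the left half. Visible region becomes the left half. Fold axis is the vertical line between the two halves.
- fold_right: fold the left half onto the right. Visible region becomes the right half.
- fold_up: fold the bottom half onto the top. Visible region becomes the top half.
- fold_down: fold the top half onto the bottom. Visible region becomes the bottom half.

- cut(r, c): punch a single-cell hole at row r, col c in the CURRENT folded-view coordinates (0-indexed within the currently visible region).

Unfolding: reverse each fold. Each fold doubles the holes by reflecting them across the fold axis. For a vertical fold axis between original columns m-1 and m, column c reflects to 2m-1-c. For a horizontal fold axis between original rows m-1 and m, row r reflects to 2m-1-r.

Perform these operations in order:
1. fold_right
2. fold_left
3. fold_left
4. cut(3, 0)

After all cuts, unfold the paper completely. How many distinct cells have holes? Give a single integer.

Op 1 fold_right: fold axis v@8; visible region now rows[0,8) x cols[8,16) = 8x8
Op 2 fold_left: fold axis v@12; visible region now rows[0,8) x cols[8,12) = 8x4
Op 3 fold_left: fold axis v@10; visible region now rows[0,8) x cols[8,10) = 8x2
Op 4 cut(3, 0): punch at orig (3,8); cuts so far [(3, 8)]; region rows[0,8) x cols[8,10) = 8x2
Unfold 1 (reflect across v@10): 2 holes -> [(3, 8), (3, 11)]
Unfold 2 (reflect across v@12): 4 holes -> [(3, 8), (3, 11), (3, 12), (3, 15)]
Unfold 3 (reflect across v@8): 8 holes -> [(3, 0), (3, 3), (3, 4), (3, 7), (3, 8), (3, 11), (3, 12), (3, 15)]

Answer: 8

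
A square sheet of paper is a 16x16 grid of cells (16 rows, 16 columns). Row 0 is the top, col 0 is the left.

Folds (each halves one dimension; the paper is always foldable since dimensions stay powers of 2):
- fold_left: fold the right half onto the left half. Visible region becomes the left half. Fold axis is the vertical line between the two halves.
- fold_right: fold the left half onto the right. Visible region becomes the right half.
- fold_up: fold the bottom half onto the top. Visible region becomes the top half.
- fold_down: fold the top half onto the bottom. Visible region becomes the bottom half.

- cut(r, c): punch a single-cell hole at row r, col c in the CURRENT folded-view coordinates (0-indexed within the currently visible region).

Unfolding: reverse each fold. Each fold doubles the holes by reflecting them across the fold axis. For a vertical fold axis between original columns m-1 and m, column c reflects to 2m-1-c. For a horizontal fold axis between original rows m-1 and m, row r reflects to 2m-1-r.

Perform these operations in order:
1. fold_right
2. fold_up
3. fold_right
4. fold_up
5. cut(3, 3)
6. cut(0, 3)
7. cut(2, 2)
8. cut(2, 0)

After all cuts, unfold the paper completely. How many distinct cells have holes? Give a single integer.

Answer: 64

Derivation:
Op 1 fold_right: fold axis v@8; visible region now rows[0,16) x cols[8,16) = 16x8
Op 2 fold_up: fold axis h@8; visible region now rows[0,8) x cols[8,16) = 8x8
Op 3 fold_right: fold axis v@12; visible region now rows[0,8) x cols[12,16) = 8x4
Op 4 fold_up: fold axis h@4; visible region now rows[0,4) x cols[12,16) = 4x4
Op 5 cut(3, 3): punch at orig (3,15); cuts so far [(3, 15)]; region rows[0,4) x cols[12,16) = 4x4
Op 6 cut(0, 3): punch at orig (0,15); cuts so far [(0, 15), (3, 15)]; region rows[0,4) x cols[12,16) = 4x4
Op 7 cut(2, 2): punch at orig (2,14); cuts so far [(0, 15), (2, 14), (3, 15)]; region rows[0,4) x cols[12,16) = 4x4
Op 8 cut(2, 0): punch at orig (2,12); cuts so far [(0, 15), (2, 12), (2, 14), (3, 15)]; region rows[0,4) x cols[12,16) = 4x4
Unfold 1 (reflect across h@4): 8 holes -> [(0, 15), (2, 12), (2, 14), (3, 15), (4, 15), (5, 12), (5, 14), (7, 15)]
Unfold 2 (reflect across v@12): 16 holes -> [(0, 8), (0, 15), (2, 9), (2, 11), (2, 12), (2, 14), (3, 8), (3, 15), (4, 8), (4, 15), (5, 9), (5, 11), (5, 12), (5, 14), (7, 8), (7, 15)]
Unfold 3 (reflect across h@8): 32 holes -> [(0, 8), (0, 15), (2, 9), (2, 11), (2, 12), (2, 14), (3, 8), (3, 15), (4, 8), (4, 15), (5, 9), (5, 11), (5, 12), (5, 14), (7, 8), (7, 15), (8, 8), (8, 15), (10, 9), (10, 11), (10, 12), (10, 14), (11, 8), (11, 15), (12, 8), (12, 15), (13, 9), (13, 11), (13, 12), (13, 14), (15, 8), (15, 15)]
Unfold 4 (reflect across v@8): 64 holes -> [(0, 0), (0, 7), (0, 8), (0, 15), (2, 1), (2, 3), (2, 4), (2, 6), (2, 9), (2, 11), (2, 12), (2, 14), (3, 0), (3, 7), (3, 8), (3, 15), (4, 0), (4, 7), (4, 8), (4, 15), (5, 1), (5, 3), (5, 4), (5, 6), (5, 9), (5, 11), (5, 12), (5, 14), (7, 0), (7, 7), (7, 8), (7, 15), (8, 0), (8, 7), (8, 8), (8, 15), (10, 1), (10, 3), (10, 4), (10, 6), (10, 9), (10, 11), (10, 12), (10, 14), (11, 0), (11, 7), (11, 8), (11, 15), (12, 0), (12, 7), (12, 8), (12, 15), (13, 1), (13, 3), (13, 4), (13, 6), (13, 9), (13, 11), (13, 12), (13, 14), (15, 0), (15, 7), (15, 8), (15, 15)]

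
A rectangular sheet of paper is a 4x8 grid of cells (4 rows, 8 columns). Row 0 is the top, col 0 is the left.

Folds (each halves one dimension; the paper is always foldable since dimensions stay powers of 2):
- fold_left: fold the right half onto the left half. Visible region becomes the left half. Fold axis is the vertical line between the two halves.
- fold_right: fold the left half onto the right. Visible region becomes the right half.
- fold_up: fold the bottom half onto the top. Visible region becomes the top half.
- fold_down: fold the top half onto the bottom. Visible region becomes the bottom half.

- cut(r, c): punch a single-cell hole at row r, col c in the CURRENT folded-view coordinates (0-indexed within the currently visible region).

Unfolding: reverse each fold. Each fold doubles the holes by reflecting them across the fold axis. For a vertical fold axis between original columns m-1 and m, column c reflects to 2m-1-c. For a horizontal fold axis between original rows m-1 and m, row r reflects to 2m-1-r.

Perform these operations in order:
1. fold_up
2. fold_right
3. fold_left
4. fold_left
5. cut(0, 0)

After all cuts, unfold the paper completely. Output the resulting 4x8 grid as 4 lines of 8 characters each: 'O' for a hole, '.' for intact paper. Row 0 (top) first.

Op 1 fold_up: fold axis h@2; visible region now rows[0,2) x cols[0,8) = 2x8
Op 2 fold_right: fold axis v@4; visible region now rows[0,2) x cols[4,8) = 2x4
Op 3 fold_left: fold axis v@6; visible region now rows[0,2) x cols[4,6) = 2x2
Op 4 fold_left: fold axis v@5; visible region now rows[0,2) x cols[4,5) = 2x1
Op 5 cut(0, 0): punch at orig (0,4); cuts so far [(0, 4)]; region rows[0,2) x cols[4,5) = 2x1
Unfold 1 (reflect across v@5): 2 holes -> [(0, 4), (0, 5)]
Unfold 2 (reflect across v@6): 4 holes -> [(0, 4), (0, 5), (0, 6), (0, 7)]
Unfold 3 (reflect across v@4): 8 holes -> [(0, 0), (0, 1), (0, 2), (0, 3), (0, 4), (0, 5), (0, 6), (0, 7)]
Unfold 4 (reflect across h@2): 16 holes -> [(0, 0), (0, 1), (0, 2), (0, 3), (0, 4), (0, 5), (0, 6), (0, 7), (3, 0), (3, 1), (3, 2), (3, 3), (3, 4), (3, 5), (3, 6), (3, 7)]

Answer: OOOOOOOO
........
........
OOOOOOOO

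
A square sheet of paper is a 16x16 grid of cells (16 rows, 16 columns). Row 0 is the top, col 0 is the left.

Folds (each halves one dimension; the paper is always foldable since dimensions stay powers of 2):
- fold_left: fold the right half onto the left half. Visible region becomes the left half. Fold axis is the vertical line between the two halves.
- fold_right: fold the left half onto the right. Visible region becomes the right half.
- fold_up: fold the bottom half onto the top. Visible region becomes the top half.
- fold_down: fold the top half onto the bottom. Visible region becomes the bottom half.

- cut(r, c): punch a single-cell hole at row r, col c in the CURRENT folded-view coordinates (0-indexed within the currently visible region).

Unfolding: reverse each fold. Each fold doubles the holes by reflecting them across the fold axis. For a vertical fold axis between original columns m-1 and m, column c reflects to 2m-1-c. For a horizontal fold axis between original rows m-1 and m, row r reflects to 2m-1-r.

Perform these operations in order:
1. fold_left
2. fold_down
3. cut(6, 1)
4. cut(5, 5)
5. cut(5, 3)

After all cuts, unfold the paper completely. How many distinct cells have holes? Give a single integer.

Answer: 12

Derivation:
Op 1 fold_left: fold axis v@8; visible region now rows[0,16) x cols[0,8) = 16x8
Op 2 fold_down: fold axis h@8; visible region now rows[8,16) x cols[0,8) = 8x8
Op 3 cut(6, 1): punch at orig (14,1); cuts so far [(14, 1)]; region rows[8,16) x cols[0,8) = 8x8
Op 4 cut(5, 5): punch at orig (13,5); cuts so far [(13, 5), (14, 1)]; region rows[8,16) x cols[0,8) = 8x8
Op 5 cut(5, 3): punch at orig (13,3); cuts so far [(13, 3), (13, 5), (14, 1)]; region rows[8,16) x cols[0,8) = 8x8
Unfold 1 (reflect across h@8): 6 holes -> [(1, 1), (2, 3), (2, 5), (13, 3), (13, 5), (14, 1)]
Unfold 2 (reflect across v@8): 12 holes -> [(1, 1), (1, 14), (2, 3), (2, 5), (2, 10), (2, 12), (13, 3), (13, 5), (13, 10), (13, 12), (14, 1), (14, 14)]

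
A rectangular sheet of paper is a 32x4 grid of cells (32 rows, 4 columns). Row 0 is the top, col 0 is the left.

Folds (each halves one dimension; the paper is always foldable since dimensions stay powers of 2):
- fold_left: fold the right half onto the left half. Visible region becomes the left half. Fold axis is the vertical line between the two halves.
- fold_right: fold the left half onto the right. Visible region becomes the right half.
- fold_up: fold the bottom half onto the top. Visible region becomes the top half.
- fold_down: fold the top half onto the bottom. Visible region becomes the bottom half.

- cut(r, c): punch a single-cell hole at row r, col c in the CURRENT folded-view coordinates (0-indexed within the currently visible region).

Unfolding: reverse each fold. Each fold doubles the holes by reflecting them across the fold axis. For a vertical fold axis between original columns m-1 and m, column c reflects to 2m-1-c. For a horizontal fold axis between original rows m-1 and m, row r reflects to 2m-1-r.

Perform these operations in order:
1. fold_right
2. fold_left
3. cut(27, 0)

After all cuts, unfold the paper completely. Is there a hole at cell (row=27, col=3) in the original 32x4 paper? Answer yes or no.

Answer: yes

Derivation:
Op 1 fold_right: fold axis v@2; visible region now rows[0,32) x cols[2,4) = 32x2
Op 2 fold_left: fold axis v@3; visible region now rows[0,32) x cols[2,3) = 32x1
Op 3 cut(27, 0): punch at orig (27,2); cuts so far [(27, 2)]; region rows[0,32) x cols[2,3) = 32x1
Unfold 1 (reflect across v@3): 2 holes -> [(27, 2), (27, 3)]
Unfold 2 (reflect across v@2): 4 holes -> [(27, 0), (27, 1), (27, 2), (27, 3)]
Holes: [(27, 0), (27, 1), (27, 2), (27, 3)]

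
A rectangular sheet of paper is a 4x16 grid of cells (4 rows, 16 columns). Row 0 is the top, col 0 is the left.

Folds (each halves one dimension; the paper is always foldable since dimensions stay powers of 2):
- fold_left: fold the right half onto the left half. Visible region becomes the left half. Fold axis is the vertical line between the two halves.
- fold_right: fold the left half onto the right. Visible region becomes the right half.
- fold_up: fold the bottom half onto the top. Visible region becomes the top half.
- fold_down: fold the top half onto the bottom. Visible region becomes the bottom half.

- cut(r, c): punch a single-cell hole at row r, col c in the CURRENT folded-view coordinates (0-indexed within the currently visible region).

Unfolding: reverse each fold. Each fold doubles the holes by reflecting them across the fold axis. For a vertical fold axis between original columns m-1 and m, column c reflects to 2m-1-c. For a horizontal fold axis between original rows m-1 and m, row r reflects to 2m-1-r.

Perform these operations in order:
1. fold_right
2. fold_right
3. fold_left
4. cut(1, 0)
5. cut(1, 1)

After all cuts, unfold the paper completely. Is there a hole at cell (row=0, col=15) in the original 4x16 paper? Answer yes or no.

Answer: no

Derivation:
Op 1 fold_right: fold axis v@8; visible region now rows[0,4) x cols[8,16) = 4x8
Op 2 fold_right: fold axis v@12; visible region now rows[0,4) x cols[12,16) = 4x4
Op 3 fold_left: fold axis v@14; visible region now rows[0,4) x cols[12,14) = 4x2
Op 4 cut(1, 0): punch at orig (1,12); cuts so far [(1, 12)]; region rows[0,4) x cols[12,14) = 4x2
Op 5 cut(1, 1): punch at orig (1,13); cuts so far [(1, 12), (1, 13)]; region rows[0,4) x cols[12,14) = 4x2
Unfold 1 (reflect across v@14): 4 holes -> [(1, 12), (1, 13), (1, 14), (1, 15)]
Unfold 2 (reflect across v@12): 8 holes -> [(1, 8), (1, 9), (1, 10), (1, 11), (1, 12), (1, 13), (1, 14), (1, 15)]
Unfold 3 (reflect across v@8): 16 holes -> [(1, 0), (1, 1), (1, 2), (1, 3), (1, 4), (1, 5), (1, 6), (1, 7), (1, 8), (1, 9), (1, 10), (1, 11), (1, 12), (1, 13), (1, 14), (1, 15)]
Holes: [(1, 0), (1, 1), (1, 2), (1, 3), (1, 4), (1, 5), (1, 6), (1, 7), (1, 8), (1, 9), (1, 10), (1, 11), (1, 12), (1, 13), (1, 14), (1, 15)]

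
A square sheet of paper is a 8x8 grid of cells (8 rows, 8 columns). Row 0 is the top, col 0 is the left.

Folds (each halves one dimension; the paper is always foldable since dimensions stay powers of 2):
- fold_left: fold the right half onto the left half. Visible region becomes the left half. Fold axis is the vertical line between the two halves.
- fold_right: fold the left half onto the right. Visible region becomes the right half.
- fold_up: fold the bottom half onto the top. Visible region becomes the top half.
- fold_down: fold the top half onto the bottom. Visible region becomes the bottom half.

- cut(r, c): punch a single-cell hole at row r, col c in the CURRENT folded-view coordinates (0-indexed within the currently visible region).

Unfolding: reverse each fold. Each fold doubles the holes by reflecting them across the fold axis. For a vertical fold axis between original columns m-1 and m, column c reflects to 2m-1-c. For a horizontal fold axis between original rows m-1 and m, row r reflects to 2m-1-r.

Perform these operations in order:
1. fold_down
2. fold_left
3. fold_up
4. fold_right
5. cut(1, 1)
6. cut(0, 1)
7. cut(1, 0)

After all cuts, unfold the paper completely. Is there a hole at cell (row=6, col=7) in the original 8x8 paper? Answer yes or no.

Answer: yes

Derivation:
Op 1 fold_down: fold axis h@4; visible region now rows[4,8) x cols[0,8) = 4x8
Op 2 fold_left: fold axis v@4; visible region now rows[4,8) x cols[0,4) = 4x4
Op 3 fold_up: fold axis h@6; visible region now rows[4,6) x cols[0,4) = 2x4
Op 4 fold_right: fold axis v@2; visible region now rows[4,6) x cols[2,4) = 2x2
Op 5 cut(1, 1): punch at orig (5,3); cuts so far [(5, 3)]; region rows[4,6) x cols[2,4) = 2x2
Op 6 cut(0, 1): punch at orig (4,3); cuts so far [(4, 3), (5, 3)]; region rows[4,6) x cols[2,4) = 2x2
Op 7 cut(1, 0): punch at orig (5,2); cuts so far [(4, 3), (5, 2), (5, 3)]; region rows[4,6) x cols[2,4) = 2x2
Unfold 1 (reflect across v@2): 6 holes -> [(4, 0), (4, 3), (5, 0), (5, 1), (5, 2), (5, 3)]
Unfold 2 (reflect across h@6): 12 holes -> [(4, 0), (4, 3), (5, 0), (5, 1), (5, 2), (5, 3), (6, 0), (6, 1), (6, 2), (6, 3), (7, 0), (7, 3)]
Unfold 3 (reflect across v@4): 24 holes -> [(4, 0), (4, 3), (4, 4), (4, 7), (5, 0), (5, 1), (5, 2), (5, 3), (5, 4), (5, 5), (5, 6), (5, 7), (6, 0), (6, 1), (6, 2), (6, 3), (6, 4), (6, 5), (6, 6), (6, 7), (7, 0), (7, 3), (7, 4), (7, 7)]
Unfold 4 (reflect across h@4): 48 holes -> [(0, 0), (0, 3), (0, 4), (0, 7), (1, 0), (1, 1), (1, 2), (1, 3), (1, 4), (1, 5), (1, 6), (1, 7), (2, 0), (2, 1), (2, 2), (2, 3), (2, 4), (2, 5), (2, 6), (2, 7), (3, 0), (3, 3), (3, 4), (3, 7), (4, 0), (4, 3), (4, 4), (4, 7), (5, 0), (5, 1), (5, 2), (5, 3), (5, 4), (5, 5), (5, 6), (5, 7), (6, 0), (6, 1), (6, 2), (6, 3), (6, 4), (6, 5), (6, 6), (6, 7), (7, 0), (7, 3), (7, 4), (7, 7)]
Holes: [(0, 0), (0, 3), (0, 4), (0, 7), (1, 0), (1, 1), (1, 2), (1, 3), (1, 4), (1, 5), (1, 6), (1, 7), (2, 0), (2, 1), (2, 2), (2, 3), (2, 4), (2, 5), (2, 6), (2, 7), (3, 0), (3, 3), (3, 4), (3, 7), (4, 0), (4, 3), (4, 4), (4, 7), (5, 0), (5, 1), (5, 2), (5, 3), (5, 4), (5, 5), (5, 6), (5, 7), (6, 0), (6, 1), (6, 2), (6, 3), (6, 4), (6, 5), (6, 6), (6, 7), (7, 0), (7, 3), (7, 4), (7, 7)]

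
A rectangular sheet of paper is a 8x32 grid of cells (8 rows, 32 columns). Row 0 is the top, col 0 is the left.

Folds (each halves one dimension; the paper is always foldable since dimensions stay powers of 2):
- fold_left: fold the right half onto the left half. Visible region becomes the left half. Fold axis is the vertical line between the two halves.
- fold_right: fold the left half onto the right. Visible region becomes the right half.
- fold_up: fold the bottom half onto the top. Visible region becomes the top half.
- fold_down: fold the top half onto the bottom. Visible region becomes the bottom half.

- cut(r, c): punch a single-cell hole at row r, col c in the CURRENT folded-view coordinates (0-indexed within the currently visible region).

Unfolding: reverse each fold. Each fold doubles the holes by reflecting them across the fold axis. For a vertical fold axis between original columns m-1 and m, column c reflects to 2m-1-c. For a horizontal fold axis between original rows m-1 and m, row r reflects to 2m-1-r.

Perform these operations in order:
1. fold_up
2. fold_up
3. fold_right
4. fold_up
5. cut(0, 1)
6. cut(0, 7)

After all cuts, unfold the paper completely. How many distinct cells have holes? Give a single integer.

Answer: 32

Derivation:
Op 1 fold_up: fold axis h@4; visible region now rows[0,4) x cols[0,32) = 4x32
Op 2 fold_up: fold axis h@2; visible region now rows[0,2) x cols[0,32) = 2x32
Op 3 fold_right: fold axis v@16; visible region now rows[0,2) x cols[16,32) = 2x16
Op 4 fold_up: fold axis h@1; visible region now rows[0,1) x cols[16,32) = 1x16
Op 5 cut(0, 1): punch at orig (0,17); cuts so far [(0, 17)]; region rows[0,1) x cols[16,32) = 1x16
Op 6 cut(0, 7): punch at orig (0,23); cuts so far [(0, 17), (0, 23)]; region rows[0,1) x cols[16,32) = 1x16
Unfold 1 (reflect across h@1): 4 holes -> [(0, 17), (0, 23), (1, 17), (1, 23)]
Unfold 2 (reflect across v@16): 8 holes -> [(0, 8), (0, 14), (0, 17), (0, 23), (1, 8), (1, 14), (1, 17), (1, 23)]
Unfold 3 (reflect across h@2): 16 holes -> [(0, 8), (0, 14), (0, 17), (0, 23), (1, 8), (1, 14), (1, 17), (1, 23), (2, 8), (2, 14), (2, 17), (2, 23), (3, 8), (3, 14), (3, 17), (3, 23)]
Unfold 4 (reflect across h@4): 32 holes -> [(0, 8), (0, 14), (0, 17), (0, 23), (1, 8), (1, 14), (1, 17), (1, 23), (2, 8), (2, 14), (2, 17), (2, 23), (3, 8), (3, 14), (3, 17), (3, 23), (4, 8), (4, 14), (4, 17), (4, 23), (5, 8), (5, 14), (5, 17), (5, 23), (6, 8), (6, 14), (6, 17), (6, 23), (7, 8), (7, 14), (7, 17), (7, 23)]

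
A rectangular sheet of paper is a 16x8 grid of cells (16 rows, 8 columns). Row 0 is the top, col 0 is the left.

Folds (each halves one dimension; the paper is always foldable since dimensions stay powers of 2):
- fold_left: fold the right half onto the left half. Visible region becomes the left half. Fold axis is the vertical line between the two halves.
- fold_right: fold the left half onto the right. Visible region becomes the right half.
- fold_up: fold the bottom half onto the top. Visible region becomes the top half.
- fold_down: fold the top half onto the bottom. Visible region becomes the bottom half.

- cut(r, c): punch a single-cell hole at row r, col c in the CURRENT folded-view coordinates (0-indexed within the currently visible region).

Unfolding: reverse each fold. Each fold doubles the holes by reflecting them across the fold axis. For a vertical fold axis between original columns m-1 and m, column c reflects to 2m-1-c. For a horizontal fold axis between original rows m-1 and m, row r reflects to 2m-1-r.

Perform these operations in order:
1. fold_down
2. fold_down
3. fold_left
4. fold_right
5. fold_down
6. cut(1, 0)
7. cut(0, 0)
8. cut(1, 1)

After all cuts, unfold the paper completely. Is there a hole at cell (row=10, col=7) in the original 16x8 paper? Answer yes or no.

Op 1 fold_down: fold axis h@8; visible region now rows[8,16) x cols[0,8) = 8x8
Op 2 fold_down: fold axis h@12; visible region now rows[12,16) x cols[0,8) = 4x8
Op 3 fold_left: fold axis v@4; visible region now rows[12,16) x cols[0,4) = 4x4
Op 4 fold_right: fold axis v@2; visible region now rows[12,16) x cols[2,4) = 4x2
Op 5 fold_down: fold axis h@14; visible region now rows[14,16) x cols[2,4) = 2x2
Op 6 cut(1, 0): punch at orig (15,2); cuts so far [(15, 2)]; region rows[14,16) x cols[2,4) = 2x2
Op 7 cut(0, 0): punch at orig (14,2); cuts so far [(14, 2), (15, 2)]; region rows[14,16) x cols[2,4) = 2x2
Op 8 cut(1, 1): punch at orig (15,3); cuts so far [(14, 2), (15, 2), (15, 3)]; region rows[14,16) x cols[2,4) = 2x2
Unfold 1 (reflect across h@14): 6 holes -> [(12, 2), (12, 3), (13, 2), (14, 2), (15, 2), (15, 3)]
Unfold 2 (reflect across v@2): 12 holes -> [(12, 0), (12, 1), (12, 2), (12, 3), (13, 1), (13, 2), (14, 1), (14, 2), (15, 0), (15, 1), (15, 2), (15, 3)]
Unfold 3 (reflect across v@4): 24 holes -> [(12, 0), (12, 1), (12, 2), (12, 3), (12, 4), (12, 5), (12, 6), (12, 7), (13, 1), (13, 2), (13, 5), (13, 6), (14, 1), (14, 2), (14, 5), (14, 6), (15, 0), (15, 1), (15, 2), (15, 3), (15, 4), (15, 5), (15, 6), (15, 7)]
Unfold 4 (reflect across h@12): 48 holes -> [(8, 0), (8, 1), (8, 2), (8, 3), (8, 4), (8, 5), (8, 6), (8, 7), (9, 1), (9, 2), (9, 5), (9, 6), (10, 1), (10, 2), (10, 5), (10, 6), (11, 0), (11, 1), (11, 2), (11, 3), (11, 4), (11, 5), (11, 6), (11, 7), (12, 0), (12, 1), (12, 2), (12, 3), (12, 4), (12, 5), (12, 6), (12, 7), (13, 1), (13, 2), (13, 5), (13, 6), (14, 1), (14, 2), (14, 5), (14, 6), (15, 0), (15, 1), (15, 2), (15, 3), (15, 4), (15, 5), (15, 6), (15, 7)]
Unfold 5 (reflect across h@8): 96 holes -> [(0, 0), (0, 1), (0, 2), (0, 3), (0, 4), (0, 5), (0, 6), (0, 7), (1, 1), (1, 2), (1, 5), (1, 6), (2, 1), (2, 2), (2, 5), (2, 6), (3, 0), (3, 1), (3, 2), (3, 3), (3, 4), (3, 5), (3, 6), (3, 7), (4, 0), (4, 1), (4, 2), (4, 3), (4, 4), (4, 5), (4, 6), (4, 7), (5, 1), (5, 2), (5, 5), (5, 6), (6, 1), (6, 2), (6, 5), (6, 6), (7, 0), (7, 1), (7, 2), (7, 3), (7, 4), (7, 5), (7, 6), (7, 7), (8, 0), (8, 1), (8, 2), (8, 3), (8, 4), (8, 5), (8, 6), (8, 7), (9, 1), (9, 2), (9, 5), (9, 6), (10, 1), (10, 2), (10, 5), (10, 6), (11, 0), (11, 1), (11, 2), (11, 3), (11, 4), (11, 5), (11, 6), (11, 7), (12, 0), (12, 1), (12, 2), (12, 3), (12, 4), (12, 5), (12, 6), (12, 7), (13, 1), (13, 2), (13, 5), (13, 6), (14, 1), (14, 2), (14, 5), (14, 6), (15, 0), (15, 1), (15, 2), (15, 3), (15, 4), (15, 5), (15, 6), (15, 7)]
Holes: [(0, 0), (0, 1), (0, 2), (0, 3), (0, 4), (0, 5), (0, 6), (0, 7), (1, 1), (1, 2), (1, 5), (1, 6), (2, 1), (2, 2), (2, 5), (2, 6), (3, 0), (3, 1), (3, 2), (3, 3), (3, 4), (3, 5), (3, 6), (3, 7), (4, 0), (4, 1), (4, 2), (4, 3), (4, 4), (4, 5), (4, 6), (4, 7), (5, 1), (5, 2), (5, 5), (5, 6), (6, 1), (6, 2), (6, 5), (6, 6), (7, 0), (7, 1), (7, 2), (7, 3), (7, 4), (7, 5), (7, 6), (7, 7), (8, 0), (8, 1), (8, 2), (8, 3), (8, 4), (8, 5), (8, 6), (8, 7), (9, 1), (9, 2), (9, 5), (9, 6), (10, 1), (10, 2), (10, 5), (10, 6), (11, 0), (11, 1), (11, 2), (11, 3), (11, 4), (11, 5), (11, 6), (11, 7), (12, 0), (12, 1), (12, 2), (12, 3), (12, 4), (12, 5), (12, 6), (12, 7), (13, 1), (13, 2), (13, 5), (13, 6), (14, 1), (14, 2), (14, 5), (14, 6), (15, 0), (15, 1), (15, 2), (15, 3), (15, 4), (15, 5), (15, 6), (15, 7)]

Answer: no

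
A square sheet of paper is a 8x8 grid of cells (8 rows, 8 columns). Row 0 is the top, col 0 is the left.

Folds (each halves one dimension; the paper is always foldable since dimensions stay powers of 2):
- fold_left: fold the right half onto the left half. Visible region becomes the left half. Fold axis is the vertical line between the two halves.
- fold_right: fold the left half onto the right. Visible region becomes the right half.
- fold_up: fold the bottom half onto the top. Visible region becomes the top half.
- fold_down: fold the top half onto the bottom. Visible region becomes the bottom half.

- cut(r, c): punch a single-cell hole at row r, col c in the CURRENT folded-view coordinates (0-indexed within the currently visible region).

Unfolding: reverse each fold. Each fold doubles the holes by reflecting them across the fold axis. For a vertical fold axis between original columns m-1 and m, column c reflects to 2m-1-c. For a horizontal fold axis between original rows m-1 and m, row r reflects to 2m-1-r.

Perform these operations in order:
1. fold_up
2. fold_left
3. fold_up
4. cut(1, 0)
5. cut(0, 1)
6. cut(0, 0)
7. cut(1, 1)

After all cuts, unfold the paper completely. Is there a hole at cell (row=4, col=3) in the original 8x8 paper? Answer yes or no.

Answer: no

Derivation:
Op 1 fold_up: fold axis h@4; visible region now rows[0,4) x cols[0,8) = 4x8
Op 2 fold_left: fold axis v@4; visible region now rows[0,4) x cols[0,4) = 4x4
Op 3 fold_up: fold axis h@2; visible region now rows[0,2) x cols[0,4) = 2x4
Op 4 cut(1, 0): punch at orig (1,0); cuts so far [(1, 0)]; region rows[0,2) x cols[0,4) = 2x4
Op 5 cut(0, 1): punch at orig (0,1); cuts so far [(0, 1), (1, 0)]; region rows[0,2) x cols[0,4) = 2x4
Op 6 cut(0, 0): punch at orig (0,0); cuts so far [(0, 0), (0, 1), (1, 0)]; region rows[0,2) x cols[0,4) = 2x4
Op 7 cut(1, 1): punch at orig (1,1); cuts so far [(0, 0), (0, 1), (1, 0), (1, 1)]; region rows[0,2) x cols[0,4) = 2x4
Unfold 1 (reflect across h@2): 8 holes -> [(0, 0), (0, 1), (1, 0), (1, 1), (2, 0), (2, 1), (3, 0), (3, 1)]
Unfold 2 (reflect across v@4): 16 holes -> [(0, 0), (0, 1), (0, 6), (0, 7), (1, 0), (1, 1), (1, 6), (1, 7), (2, 0), (2, 1), (2, 6), (2, 7), (3, 0), (3, 1), (3, 6), (3, 7)]
Unfold 3 (reflect across h@4): 32 holes -> [(0, 0), (0, 1), (0, 6), (0, 7), (1, 0), (1, 1), (1, 6), (1, 7), (2, 0), (2, 1), (2, 6), (2, 7), (3, 0), (3, 1), (3, 6), (3, 7), (4, 0), (4, 1), (4, 6), (4, 7), (5, 0), (5, 1), (5, 6), (5, 7), (6, 0), (6, 1), (6, 6), (6, 7), (7, 0), (7, 1), (7, 6), (7, 7)]
Holes: [(0, 0), (0, 1), (0, 6), (0, 7), (1, 0), (1, 1), (1, 6), (1, 7), (2, 0), (2, 1), (2, 6), (2, 7), (3, 0), (3, 1), (3, 6), (3, 7), (4, 0), (4, 1), (4, 6), (4, 7), (5, 0), (5, 1), (5, 6), (5, 7), (6, 0), (6, 1), (6, 6), (6, 7), (7, 0), (7, 1), (7, 6), (7, 7)]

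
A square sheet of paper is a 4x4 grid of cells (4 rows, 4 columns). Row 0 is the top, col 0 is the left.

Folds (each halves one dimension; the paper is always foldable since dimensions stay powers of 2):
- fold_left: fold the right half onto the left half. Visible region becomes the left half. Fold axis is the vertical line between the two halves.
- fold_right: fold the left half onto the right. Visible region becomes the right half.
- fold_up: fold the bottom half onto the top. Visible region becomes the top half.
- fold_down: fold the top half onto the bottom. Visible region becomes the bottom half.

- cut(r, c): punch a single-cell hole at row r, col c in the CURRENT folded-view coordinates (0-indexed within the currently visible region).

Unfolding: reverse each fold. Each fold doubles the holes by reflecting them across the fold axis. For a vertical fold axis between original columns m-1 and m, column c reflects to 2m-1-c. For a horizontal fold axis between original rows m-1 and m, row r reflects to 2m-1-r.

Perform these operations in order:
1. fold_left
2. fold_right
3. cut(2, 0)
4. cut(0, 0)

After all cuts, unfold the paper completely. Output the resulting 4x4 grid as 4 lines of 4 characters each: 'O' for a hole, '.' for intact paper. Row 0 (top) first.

Op 1 fold_left: fold axis v@2; visible region now rows[0,4) x cols[0,2) = 4x2
Op 2 fold_right: fold axis v@1; visible region now rows[0,4) x cols[1,2) = 4x1
Op 3 cut(2, 0): punch at orig (2,1); cuts so far [(2, 1)]; region rows[0,4) x cols[1,2) = 4x1
Op 4 cut(0, 0): punch at orig (0,1); cuts so far [(0, 1), (2, 1)]; region rows[0,4) x cols[1,2) = 4x1
Unfold 1 (reflect across v@1): 4 holes -> [(0, 0), (0, 1), (2, 0), (2, 1)]
Unfold 2 (reflect across v@2): 8 holes -> [(0, 0), (0, 1), (0, 2), (0, 3), (2, 0), (2, 1), (2, 2), (2, 3)]

Answer: OOOO
....
OOOO
....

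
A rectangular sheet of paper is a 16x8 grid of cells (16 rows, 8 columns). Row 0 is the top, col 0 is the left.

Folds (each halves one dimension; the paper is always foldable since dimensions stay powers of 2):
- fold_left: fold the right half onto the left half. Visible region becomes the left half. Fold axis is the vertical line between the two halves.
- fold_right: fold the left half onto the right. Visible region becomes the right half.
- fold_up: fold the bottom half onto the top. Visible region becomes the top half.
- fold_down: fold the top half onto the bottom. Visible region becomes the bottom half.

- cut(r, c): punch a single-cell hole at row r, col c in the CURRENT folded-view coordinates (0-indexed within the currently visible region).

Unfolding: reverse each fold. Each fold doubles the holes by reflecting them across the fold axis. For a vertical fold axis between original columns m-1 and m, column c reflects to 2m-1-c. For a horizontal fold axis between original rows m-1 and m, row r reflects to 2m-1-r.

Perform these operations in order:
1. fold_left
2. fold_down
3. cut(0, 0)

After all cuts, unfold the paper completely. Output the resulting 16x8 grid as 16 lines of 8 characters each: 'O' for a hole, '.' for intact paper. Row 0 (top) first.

Answer: ........
........
........
........
........
........
........
O......O
O......O
........
........
........
........
........
........
........

Derivation:
Op 1 fold_left: fold axis v@4; visible region now rows[0,16) x cols[0,4) = 16x4
Op 2 fold_down: fold axis h@8; visible region now rows[8,16) x cols[0,4) = 8x4
Op 3 cut(0, 0): punch at orig (8,0); cuts so far [(8, 0)]; region rows[8,16) x cols[0,4) = 8x4
Unfold 1 (reflect across h@8): 2 holes -> [(7, 0), (8, 0)]
Unfold 2 (reflect across v@4): 4 holes -> [(7, 0), (7, 7), (8, 0), (8, 7)]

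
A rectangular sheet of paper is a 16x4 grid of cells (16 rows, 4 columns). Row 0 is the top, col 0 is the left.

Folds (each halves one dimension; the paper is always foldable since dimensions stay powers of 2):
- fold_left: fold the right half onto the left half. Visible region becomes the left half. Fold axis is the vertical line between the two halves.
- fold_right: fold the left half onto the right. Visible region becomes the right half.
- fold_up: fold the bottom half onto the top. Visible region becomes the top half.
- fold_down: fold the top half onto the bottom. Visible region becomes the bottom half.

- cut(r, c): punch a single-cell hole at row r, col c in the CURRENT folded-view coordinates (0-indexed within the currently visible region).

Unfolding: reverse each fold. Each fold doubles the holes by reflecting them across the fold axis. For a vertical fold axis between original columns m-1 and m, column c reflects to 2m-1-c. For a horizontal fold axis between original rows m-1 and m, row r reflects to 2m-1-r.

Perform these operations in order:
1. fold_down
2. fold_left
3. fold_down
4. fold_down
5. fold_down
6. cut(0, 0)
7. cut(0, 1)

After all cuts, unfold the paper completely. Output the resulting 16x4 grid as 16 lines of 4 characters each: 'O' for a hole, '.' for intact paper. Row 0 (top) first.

Op 1 fold_down: fold axis h@8; visible region now rows[8,16) x cols[0,4) = 8x4
Op 2 fold_left: fold axis v@2; visible region now rows[8,16) x cols[0,2) = 8x2
Op 3 fold_down: fold axis h@12; visible region now rows[12,16) x cols[0,2) = 4x2
Op 4 fold_down: fold axis h@14; visible region now rows[14,16) x cols[0,2) = 2x2
Op 5 fold_down: fold axis h@15; visible region now rows[15,16) x cols[0,2) = 1x2
Op 6 cut(0, 0): punch at orig (15,0); cuts so far [(15, 0)]; region rows[15,16) x cols[0,2) = 1x2
Op 7 cut(0, 1): punch at orig (15,1); cuts so far [(15, 0), (15, 1)]; region rows[15,16) x cols[0,2) = 1x2
Unfold 1 (reflect across h@15): 4 holes -> [(14, 0), (14, 1), (15, 0), (15, 1)]
Unfold 2 (reflect across h@14): 8 holes -> [(12, 0), (12, 1), (13, 0), (13, 1), (14, 0), (14, 1), (15, 0), (15, 1)]
Unfold 3 (reflect across h@12): 16 holes -> [(8, 0), (8, 1), (9, 0), (9, 1), (10, 0), (10, 1), (11, 0), (11, 1), (12, 0), (12, 1), (13, 0), (13, 1), (14, 0), (14, 1), (15, 0), (15, 1)]
Unfold 4 (reflect across v@2): 32 holes -> [(8, 0), (8, 1), (8, 2), (8, 3), (9, 0), (9, 1), (9, 2), (9, 3), (10, 0), (10, 1), (10, 2), (10, 3), (11, 0), (11, 1), (11, 2), (11, 3), (12, 0), (12, 1), (12, 2), (12, 3), (13, 0), (13, 1), (13, 2), (13, 3), (14, 0), (14, 1), (14, 2), (14, 3), (15, 0), (15, 1), (15, 2), (15, 3)]
Unfold 5 (reflect across h@8): 64 holes -> [(0, 0), (0, 1), (0, 2), (0, 3), (1, 0), (1, 1), (1, 2), (1, 3), (2, 0), (2, 1), (2, 2), (2, 3), (3, 0), (3, 1), (3, 2), (3, 3), (4, 0), (4, 1), (4, 2), (4, 3), (5, 0), (5, 1), (5, 2), (5, 3), (6, 0), (6, 1), (6, 2), (6, 3), (7, 0), (7, 1), (7, 2), (7, 3), (8, 0), (8, 1), (8, 2), (8, 3), (9, 0), (9, 1), (9, 2), (9, 3), (10, 0), (10, 1), (10, 2), (10, 3), (11, 0), (11, 1), (11, 2), (11, 3), (12, 0), (12, 1), (12, 2), (12, 3), (13, 0), (13, 1), (13, 2), (13, 3), (14, 0), (14, 1), (14, 2), (14, 3), (15, 0), (15, 1), (15, 2), (15, 3)]

Answer: OOOO
OOOO
OOOO
OOOO
OOOO
OOOO
OOOO
OOOO
OOOO
OOOO
OOOO
OOOO
OOOO
OOOO
OOOO
OOOO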